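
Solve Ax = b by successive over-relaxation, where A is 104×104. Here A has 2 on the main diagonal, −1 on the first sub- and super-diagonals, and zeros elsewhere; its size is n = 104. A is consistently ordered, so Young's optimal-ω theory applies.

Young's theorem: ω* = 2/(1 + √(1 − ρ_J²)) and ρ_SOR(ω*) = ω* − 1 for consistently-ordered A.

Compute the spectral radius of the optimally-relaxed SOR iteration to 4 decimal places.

n=104: λ(B_J) = 1 − λ(A)/2 = cos(kπ/105); k=1 gives ρ_J = 0.9996.
root = sin(π/105) = 0.02992  (since 1−cos² = sin²).
ω* = 2/(1 + 0.02992) = 2/1.02992 = 1.9419.
ρ(B_{ω*}) = ω*−1 = 0.9419

ρ_SOR = 0.9419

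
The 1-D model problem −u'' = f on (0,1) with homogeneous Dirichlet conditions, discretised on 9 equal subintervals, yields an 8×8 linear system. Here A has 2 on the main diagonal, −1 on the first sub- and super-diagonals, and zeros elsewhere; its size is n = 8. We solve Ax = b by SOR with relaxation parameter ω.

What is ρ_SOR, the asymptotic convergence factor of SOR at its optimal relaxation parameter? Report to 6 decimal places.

n=8: λ(B_J) = 1 − λ(A)/2 = cos(kπ/9); k=1 gives ρ_J = 0.939693.
1 − cos²(π/9) = sin²(π/9) ⇒ √(1−ρ_J²) = sin(π/9) = 0.3420201.
ω* = 2/(1 + 0.3420201) = 2/1.3420201 = 1.490291.
ρ_SOR = ω* − 1 = 1.490291 − 1 = 0.490291.

ρ_SOR = 0.490291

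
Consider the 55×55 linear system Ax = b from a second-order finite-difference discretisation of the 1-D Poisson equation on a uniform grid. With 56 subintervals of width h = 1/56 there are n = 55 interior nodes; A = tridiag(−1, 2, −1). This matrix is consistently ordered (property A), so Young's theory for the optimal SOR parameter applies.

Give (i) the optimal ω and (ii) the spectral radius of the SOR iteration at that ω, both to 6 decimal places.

B_J for the 55×55 system has eigenvalues cos(kπ/56); ρ_J = cos(π/56) = 0.998427.
√(1 − cos²(π/56)) = sin(π/56) ≈ 0.0560704.
Young: ω* = 2/(1+√(1−ρ_J²)) = 2/(1+0.0560704) = 2/1.0560704 = 1.893813.
[ρ_SOR] ω* − 1 = 0.893813.

ω* = 1.893813, ρ_SOR = 0.893813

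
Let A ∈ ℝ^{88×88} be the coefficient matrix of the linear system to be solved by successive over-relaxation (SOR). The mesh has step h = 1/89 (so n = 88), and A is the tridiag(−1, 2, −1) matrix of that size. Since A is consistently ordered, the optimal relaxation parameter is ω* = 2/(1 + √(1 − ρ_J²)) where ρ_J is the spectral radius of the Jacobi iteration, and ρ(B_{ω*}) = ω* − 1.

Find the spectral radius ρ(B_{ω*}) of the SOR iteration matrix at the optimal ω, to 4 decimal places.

B_J for the 88×88 system has eigenvalues cos(kπ/89); ρ_J = cos(π/89) = 0.9994.
√(1 − cos²(π/89)) = sin(π/89) ≈ 0.03529.
So ω* = 2/1.03529 = 1.9318 (Young).
ρ(B_{ω*}) = ω*−1 = 0.9318

ρ_SOR = 0.9318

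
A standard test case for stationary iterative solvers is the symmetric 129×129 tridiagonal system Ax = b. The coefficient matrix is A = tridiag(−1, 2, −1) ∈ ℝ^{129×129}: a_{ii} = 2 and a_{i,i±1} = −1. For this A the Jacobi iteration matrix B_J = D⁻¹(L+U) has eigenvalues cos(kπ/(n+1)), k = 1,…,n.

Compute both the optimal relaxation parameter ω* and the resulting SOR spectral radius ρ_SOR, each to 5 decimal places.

n=129: λ(B_J) = 1 − λ(A)/2 = cos(kπ/130); k=1 gives ρ_J = 0.99971.
√(1−ρ_J²) simplifies to sin(π/130) = 0.024164.
ω* = 2/(1+0.024164) = 1.95281
[ρ_SOR] ω* − 1 = 0.95281.

ω* = 1.95281, ρ_SOR = 0.95281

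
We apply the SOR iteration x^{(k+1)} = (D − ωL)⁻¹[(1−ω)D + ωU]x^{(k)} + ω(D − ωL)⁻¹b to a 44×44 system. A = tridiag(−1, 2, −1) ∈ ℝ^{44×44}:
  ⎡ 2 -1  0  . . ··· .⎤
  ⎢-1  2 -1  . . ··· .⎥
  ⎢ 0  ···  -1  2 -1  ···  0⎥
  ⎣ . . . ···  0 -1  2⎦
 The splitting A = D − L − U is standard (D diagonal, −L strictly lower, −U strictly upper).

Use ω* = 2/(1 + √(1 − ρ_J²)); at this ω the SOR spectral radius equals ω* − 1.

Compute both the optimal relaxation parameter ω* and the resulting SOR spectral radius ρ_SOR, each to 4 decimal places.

½·tridiag(1,0,1) at n=44: λ_k = cos(kπ/45); max |λ| at k=1 ⇒ ρ_J = cos(π/45) ≈ 0.9976.
1 − cos²(π/45) = sin²(π/45) ⇒ √(1−ρ_J²) = sin(π/45) = 0.06976.
ω* = 2/(1+0.06976) = 1.8696
[ρ_SOR] ω* − 1 = 0.8696.

ω* = 1.8696, ρ_SOR = 0.8696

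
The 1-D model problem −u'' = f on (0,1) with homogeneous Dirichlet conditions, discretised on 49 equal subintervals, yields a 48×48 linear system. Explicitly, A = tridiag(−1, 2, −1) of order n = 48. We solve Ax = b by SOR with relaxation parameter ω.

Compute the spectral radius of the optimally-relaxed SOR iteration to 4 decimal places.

ρ_SOR = 0.8796

spectrum of D⁻¹(L+U) = {cos(kπ/49) : 1≤k≤48}; ρ_J = cos(π/49) = 0.9979.
1 − cos²(π/49) = sin²(π/49) ⇒ √(1−ρ_J²) = sin(π/49) = 0.06407.
ω* = 2/(1 + 0.06407) = 2/1.06407 = 1.8796.
and ρ(B_{ω*}) = 1.8796 − 1 = 0.8796.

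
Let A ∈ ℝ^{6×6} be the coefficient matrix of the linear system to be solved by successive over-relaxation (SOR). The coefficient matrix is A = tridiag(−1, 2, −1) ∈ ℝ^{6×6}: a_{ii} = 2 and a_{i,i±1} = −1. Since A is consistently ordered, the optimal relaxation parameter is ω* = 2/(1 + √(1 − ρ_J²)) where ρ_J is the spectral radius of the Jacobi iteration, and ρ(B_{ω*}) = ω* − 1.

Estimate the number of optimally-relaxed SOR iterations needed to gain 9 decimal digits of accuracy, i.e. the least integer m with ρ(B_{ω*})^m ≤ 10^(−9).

spectrum of D⁻¹(L+U) = {cos(kπ/7) : 1≤k≤6}; ρ_J = cos(π/7) = 0.9009689.
1 − cos²(π/7) = sin²(π/7) ⇒ √(1−ρ_J²) = sin(π/7) = 0.4338837.
[ω*] 2 ÷ (1 + 0.4338837) = 2 ÷ 1.4338837 = 1.3948133.
ρ_SOR = ω* − 1 ≈ 0.3948133.
ρ_SOR^m ≤ 10^(−9) ⇔ m ≥ 9·ln10/(−ln 0.3948133) = 20.7233/0.929342 = 22.299; m = ⌈22.299⌉ = 23.

m = 23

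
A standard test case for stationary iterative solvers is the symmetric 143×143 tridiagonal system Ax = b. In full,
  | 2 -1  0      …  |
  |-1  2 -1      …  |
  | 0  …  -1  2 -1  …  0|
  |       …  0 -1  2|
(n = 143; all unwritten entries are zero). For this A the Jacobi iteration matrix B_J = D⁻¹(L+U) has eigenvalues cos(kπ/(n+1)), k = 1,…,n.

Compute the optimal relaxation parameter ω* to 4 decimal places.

B_J for the 143×143 system has eigenvalues cos(kπ/144); ρ_J = cos(π/144) = 0.9998.
1 − cos²(π/144) = sin²(π/144) ⇒ √(1−ρ_J²) = sin(π/144) = 0.02181.
Then 2/(1+√(1−ρ_J²)) = 2/(1+0.02181); ω* = 2/1.02181 = 1.9573.
[ρ_SOR] ω* − 1 = 0.9573.

ω* = 1.9573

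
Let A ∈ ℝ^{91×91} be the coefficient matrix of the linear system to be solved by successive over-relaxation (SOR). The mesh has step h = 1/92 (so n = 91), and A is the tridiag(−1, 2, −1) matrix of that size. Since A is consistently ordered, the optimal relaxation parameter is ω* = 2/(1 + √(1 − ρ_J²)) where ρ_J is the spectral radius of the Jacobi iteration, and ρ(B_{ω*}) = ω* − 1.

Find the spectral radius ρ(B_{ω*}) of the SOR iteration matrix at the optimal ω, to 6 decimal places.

spectrum of D⁻¹(L+U) = {cos(kπ/92) : 1≤k≤91}; ρ_J = cos(π/92) = 0.999417.
√(1−ρ_J²) = |sin(π/92)| = 0.0341411
So ω* = 2/1.0341411 = 1.933972 (Young).
[ρ_SOR] ω* − 1 = 0.933972.

ρ_SOR = 0.933972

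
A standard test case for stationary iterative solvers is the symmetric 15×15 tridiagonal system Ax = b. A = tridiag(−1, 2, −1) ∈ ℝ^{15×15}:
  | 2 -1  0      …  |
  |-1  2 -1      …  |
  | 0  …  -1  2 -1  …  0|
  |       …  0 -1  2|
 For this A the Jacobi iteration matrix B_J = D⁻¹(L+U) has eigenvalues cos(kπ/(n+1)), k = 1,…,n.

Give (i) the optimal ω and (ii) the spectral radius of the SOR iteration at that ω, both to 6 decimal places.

ω* = 1.673514, ρ_SOR = 0.673514

With n=15, ρ(Jacobi) = cos(π/16) = 0.980785.
√(1 − cos²(π/16)) = sin(π/16) ≈ 0.1950903.
ω* = 2/(1 + 0.1950903) = 2/1.1950903 = 1.673514.
ρ(B_{ω*}) = ω*−1 = 0.673514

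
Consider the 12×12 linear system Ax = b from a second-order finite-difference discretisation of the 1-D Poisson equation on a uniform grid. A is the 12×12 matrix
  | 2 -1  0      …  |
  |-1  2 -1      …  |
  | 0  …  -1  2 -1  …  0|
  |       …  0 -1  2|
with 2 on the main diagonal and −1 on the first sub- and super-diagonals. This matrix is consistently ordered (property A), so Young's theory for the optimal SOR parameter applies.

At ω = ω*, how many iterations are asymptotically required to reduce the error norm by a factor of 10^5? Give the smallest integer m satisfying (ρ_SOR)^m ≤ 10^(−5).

m = 24

n=12: λ(B_J) = 1 − λ(A)/2 = cos(kπ/13); k=1 gives ρ_J = 0.9709418.
√(1−ρ_J²) simplifies to sin(π/13) = 0.2393157.
[ω*] 2 ÷ (1 + 0.2393157) = 2 ÷ 1.2393157 = 1.6137938.
[ρ_SOR] ω* − 1 = 0.6137938.
(0.6137938)^m ≤ 10^{−5}  ⇒  m·ln(0.6137938) ≤ −5·ln10  ⇒  m ≥ 23.587  ⇒  m = 24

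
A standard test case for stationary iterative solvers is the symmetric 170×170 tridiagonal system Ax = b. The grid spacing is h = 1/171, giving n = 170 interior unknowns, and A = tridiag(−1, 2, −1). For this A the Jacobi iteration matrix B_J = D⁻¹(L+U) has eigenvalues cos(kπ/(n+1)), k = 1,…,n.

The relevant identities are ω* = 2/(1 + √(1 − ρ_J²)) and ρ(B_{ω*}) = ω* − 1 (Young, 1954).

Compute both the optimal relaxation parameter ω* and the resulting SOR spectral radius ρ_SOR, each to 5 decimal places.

ω* = 1.96392, ρ_SOR = 0.96392

spectrum of D⁻¹(L+U) = {cos(kπ/171) : 1≤k≤170}; ρ_J = cos(π/171) = 0.99983.
root = sin(π/171) = 0.018371  (since 1−cos² = sin²).
ω* = 2/(1+0.018371) = 1.96392
ρ_SOR = ω* − 1 = 1.96392 − 1 = 0.96392.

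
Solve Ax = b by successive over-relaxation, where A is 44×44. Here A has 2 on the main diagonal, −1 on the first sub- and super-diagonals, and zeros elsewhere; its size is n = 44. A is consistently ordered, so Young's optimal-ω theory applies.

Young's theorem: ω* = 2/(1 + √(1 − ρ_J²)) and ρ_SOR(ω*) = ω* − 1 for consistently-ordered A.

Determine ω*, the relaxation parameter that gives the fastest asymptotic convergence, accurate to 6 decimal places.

ω* = 1.869584

spectrum of D⁻¹(L+U) = {cos(kπ/45) : 1≤k≤44}; ρ_J = cos(π/45) = 0.997564.
√(1 − cos²(π/45)) = sin(π/45) ≈ 0.0697565.
Young: ω* = 2/(1+√(1−ρ_J²)) = 2/(1+0.0697565) = 2/1.0697565 = 1.869584.
[ρ_SOR] ω* − 1 = 0.869584.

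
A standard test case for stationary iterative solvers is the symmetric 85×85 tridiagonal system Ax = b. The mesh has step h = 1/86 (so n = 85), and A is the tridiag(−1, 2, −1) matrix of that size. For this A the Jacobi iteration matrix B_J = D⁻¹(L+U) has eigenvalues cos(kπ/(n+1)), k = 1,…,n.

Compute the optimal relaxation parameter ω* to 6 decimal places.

ρ_J = max_k |cos(kπ/86)| = cos(π/86) = 0.999333
root = sin(π/86) = 0.0365220  (since 1−cos² = sin²).
ω* = 2/(1 + 0.0365220) = 2/1.0365220 = 1.929530.
ρ_SOR = ω* − 1 = 1.929530 − 1 = 0.929530.

ω* = 1.929530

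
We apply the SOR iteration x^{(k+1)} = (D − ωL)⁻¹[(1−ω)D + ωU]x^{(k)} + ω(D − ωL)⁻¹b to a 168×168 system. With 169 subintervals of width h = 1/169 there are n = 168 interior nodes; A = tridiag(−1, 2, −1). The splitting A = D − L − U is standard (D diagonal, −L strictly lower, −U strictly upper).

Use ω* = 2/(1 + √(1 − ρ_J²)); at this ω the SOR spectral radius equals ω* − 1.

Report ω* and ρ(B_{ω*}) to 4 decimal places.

ω* = 1.9635, ρ_SOR = 0.9635

With n=168, ρ(Jacobi) = cos(π/169) = 0.9998.
√(1−ρ_J²) simplifies to sin(π/169) = 0.01859.
Young: ω* = 2/(1+√(1−ρ_J²)) = 2/(1+0.01859) = 2/1.01859 = 1.9635.
[ρ_SOR] ω* − 1 = 0.9635.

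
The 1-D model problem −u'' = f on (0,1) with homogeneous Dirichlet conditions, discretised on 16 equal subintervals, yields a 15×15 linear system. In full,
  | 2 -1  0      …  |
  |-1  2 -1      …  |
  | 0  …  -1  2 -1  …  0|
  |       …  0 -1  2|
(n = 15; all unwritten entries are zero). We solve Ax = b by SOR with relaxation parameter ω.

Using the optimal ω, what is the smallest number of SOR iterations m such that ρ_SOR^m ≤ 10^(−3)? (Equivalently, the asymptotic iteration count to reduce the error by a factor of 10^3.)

[ρ_J] n=15: ρ(B_J) = cos(π/(n+1)) = cos(π/16) = 0.9807853.
root = sin(π/16) = 0.1950903  (since 1−cos² = sin²).
ω* = 2/(1 + 0.1950903) = 2/1.1950903 = 1.6735137.
ρ(B_{ω*}) = ω*−1 = 0.6735137
3·ln10 = 6.90776; −ln(0.6735137) = 0.395247; m = ⌈6.90776/0.395247⌉ = ⌈17.477⌉ = 18.

m = 18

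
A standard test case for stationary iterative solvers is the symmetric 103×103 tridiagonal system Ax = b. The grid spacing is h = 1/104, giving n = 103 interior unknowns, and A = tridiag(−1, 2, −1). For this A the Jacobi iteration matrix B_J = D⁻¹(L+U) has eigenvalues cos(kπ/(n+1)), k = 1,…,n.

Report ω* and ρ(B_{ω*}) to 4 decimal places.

ω* = 1.9414, ρ_SOR = 0.9414

With n=103, ρ(Jacobi) = cos(π/104) = 0.9995.
√(1 − cos²(π/104)) = sin(π/104) ≈ 0.03020.
ω* = 2/(1 + 0.03020) = 2/1.03020 = 1.9414.
At ω = 1.9414 every |λ(B_ω)| = ω−1, so ρ_SOR = 0.9414.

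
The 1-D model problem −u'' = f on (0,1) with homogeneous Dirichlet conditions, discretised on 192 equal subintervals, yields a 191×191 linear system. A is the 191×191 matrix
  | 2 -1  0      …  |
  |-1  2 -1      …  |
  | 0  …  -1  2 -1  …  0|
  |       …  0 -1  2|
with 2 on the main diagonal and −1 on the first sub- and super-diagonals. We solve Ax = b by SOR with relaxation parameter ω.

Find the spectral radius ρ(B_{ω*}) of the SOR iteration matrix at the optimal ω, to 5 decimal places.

ρ_SOR = 0.96780

ρ_J = max_k |cos(kπ/192)| = cos(π/192) = 0.99987
√(1−ρ_J²) = |sin(π/192)| = 0.016362
Young: ω* = 2/(1+√(1−ρ_J²)) = 2/(1+0.016362) = 2/1.016362 = 1.96780.
and ρ(B_{ω*}) = 1.96780 − 1 = 0.96780.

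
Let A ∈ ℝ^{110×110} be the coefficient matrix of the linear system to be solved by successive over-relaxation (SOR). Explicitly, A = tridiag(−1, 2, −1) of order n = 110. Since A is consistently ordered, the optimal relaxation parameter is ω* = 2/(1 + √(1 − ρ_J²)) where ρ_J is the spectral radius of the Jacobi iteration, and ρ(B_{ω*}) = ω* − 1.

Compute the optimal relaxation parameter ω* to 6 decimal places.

ω* = 1.944960

B_J for the 110×110 system has eigenvalues cos(kπ/111); ρ_J = cos(π/111) = 0.999600.
root = sin(π/111) = 0.0282989  (since 1−cos² = sin²).
So ω* = 2/1.0282989 = 1.944960 (Young).
[ρ_SOR] ω* − 1 = 0.944960.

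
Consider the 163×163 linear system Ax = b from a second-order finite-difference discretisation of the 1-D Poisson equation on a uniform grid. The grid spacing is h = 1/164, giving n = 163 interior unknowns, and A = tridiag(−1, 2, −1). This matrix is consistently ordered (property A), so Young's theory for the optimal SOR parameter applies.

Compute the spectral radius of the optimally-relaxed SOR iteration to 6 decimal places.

n=163: λ(B_J) = 1 − λ(A)/2 = cos(kπ/164); k=1 gives ρ_J = 0.999817.
root = sin(π/164) = 0.0191549  (since 1−cos² = sin²).
Then 2/(1+√(1−ρ_J²)) = 2/(1+0.0191549); ω* = 2/1.0191549 = 1.962410.
and ρ(B_{ω*}) = 1.962410 − 1 = 0.962410.

ρ_SOR = 0.962410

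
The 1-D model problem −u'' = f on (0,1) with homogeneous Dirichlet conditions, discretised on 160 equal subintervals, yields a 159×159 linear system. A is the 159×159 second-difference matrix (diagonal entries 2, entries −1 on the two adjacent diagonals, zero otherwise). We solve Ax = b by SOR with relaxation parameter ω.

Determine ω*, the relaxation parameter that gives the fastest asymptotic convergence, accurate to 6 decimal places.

n=159: λ(B_J) = 1 − λ(A)/2 = cos(kπ/160); k=1 gives ρ_J = 0.999807.
√(1−ρ_J²) simplifies to sin(π/160) = 0.0196337.
ω* = 2/(1+0.0196337) = 1.961489
ρ(B_{ω*}) = ω*−1 = 0.961489

ω* = 1.961489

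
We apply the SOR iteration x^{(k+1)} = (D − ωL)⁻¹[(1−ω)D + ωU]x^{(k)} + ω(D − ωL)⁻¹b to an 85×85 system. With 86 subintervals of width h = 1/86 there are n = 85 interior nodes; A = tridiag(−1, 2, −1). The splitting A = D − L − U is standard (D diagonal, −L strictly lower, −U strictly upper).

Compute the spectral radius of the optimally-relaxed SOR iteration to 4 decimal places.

½·tridiag(1,0,1) at n=85: λ_k = cos(kπ/86); max |λ| at k=1 ⇒ ρ_J = cos(π/86) ≈ 0.9993.
1 − cos²(π/86) = sin²(π/86) ⇒ √(1−ρ_J²) = sin(π/86) = 0.03652.
So ω* = 2/1.03652 = 1.9295 (Young).
[ρ_SOR] ω* − 1 = 0.9295.

ρ_SOR = 0.9295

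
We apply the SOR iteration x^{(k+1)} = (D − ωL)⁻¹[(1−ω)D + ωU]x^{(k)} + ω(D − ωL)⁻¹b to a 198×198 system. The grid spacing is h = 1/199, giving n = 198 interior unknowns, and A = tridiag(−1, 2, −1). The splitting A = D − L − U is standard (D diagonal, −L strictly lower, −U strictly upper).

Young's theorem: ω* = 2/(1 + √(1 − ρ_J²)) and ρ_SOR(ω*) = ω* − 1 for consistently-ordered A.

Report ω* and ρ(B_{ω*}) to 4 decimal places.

ρ_J = max_k |cos(kπ/199)| = cos(π/199) = 0.9999
root = sin(π/199) = 0.01579  (since 1−cos² = sin²).
Then 2/(1+√(1−ρ_J²)) = 2/(1+0.01579); ω* = 2/1.01579 = 1.9689.
and ρ(B_{ω*}) = 1.9689 − 1 = 0.9689.

ω* = 1.9689, ρ_SOR = 0.9689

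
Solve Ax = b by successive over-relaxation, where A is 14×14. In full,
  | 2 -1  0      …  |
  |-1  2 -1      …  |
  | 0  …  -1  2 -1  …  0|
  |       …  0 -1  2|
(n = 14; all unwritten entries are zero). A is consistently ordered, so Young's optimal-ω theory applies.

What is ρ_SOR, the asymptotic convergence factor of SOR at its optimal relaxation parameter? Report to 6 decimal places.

B_J for the 14×14 system has eigenvalues cos(kπ/15); ρ_J = cos(π/15) = 0.978148.
√(1−ρ_J²) simplifies to sin(π/15) = 0.2079117.
ω* = 2/(1 + 0.2079117) = 2/1.2079117 = 1.655750.
At ω = 1.655750 every |λ(B_ω)| = ω−1, so ρ_SOR = 0.655750.

ρ_SOR = 0.655750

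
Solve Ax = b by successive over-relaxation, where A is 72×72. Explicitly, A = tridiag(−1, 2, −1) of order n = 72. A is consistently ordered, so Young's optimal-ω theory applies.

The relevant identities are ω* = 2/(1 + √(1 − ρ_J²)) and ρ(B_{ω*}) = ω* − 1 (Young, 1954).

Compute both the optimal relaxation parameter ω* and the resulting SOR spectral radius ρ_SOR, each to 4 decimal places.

ρ_J = max_k |cos(kπ/73)| = cos(π/73) = 0.9991
root = sin(π/73) = 0.04302  (since 1−cos² = sin²).
[ω*] 2 ÷ (1 + 0.04302) = 2 ÷ 1.04302 = 1.9175.
ρ_SOR = ω* − 1 ≈ 0.9175.

ω* = 1.9175, ρ_SOR = 0.9175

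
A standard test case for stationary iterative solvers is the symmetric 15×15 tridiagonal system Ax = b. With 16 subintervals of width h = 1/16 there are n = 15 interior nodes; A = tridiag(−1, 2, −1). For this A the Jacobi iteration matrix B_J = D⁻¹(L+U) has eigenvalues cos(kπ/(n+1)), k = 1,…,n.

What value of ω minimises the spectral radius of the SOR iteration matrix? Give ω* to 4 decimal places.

ω* = 1.6735

[ρ_J] n=15: ρ(B_J) = cos(π/(n+1)) = cos(π/16) = 0.9808.
1 − cos²(π/16) = sin²(π/16) ⇒ √(1−ρ_J²) = sin(π/16) = 0.19509.
Young: ω* = 2/(1+√(1−ρ_J²)) = 2/(1+0.19509) = 2/1.19509 = 1.6735.
Hence ρ(B_{ω*}) = 1.6735 − 1 = 0.6735.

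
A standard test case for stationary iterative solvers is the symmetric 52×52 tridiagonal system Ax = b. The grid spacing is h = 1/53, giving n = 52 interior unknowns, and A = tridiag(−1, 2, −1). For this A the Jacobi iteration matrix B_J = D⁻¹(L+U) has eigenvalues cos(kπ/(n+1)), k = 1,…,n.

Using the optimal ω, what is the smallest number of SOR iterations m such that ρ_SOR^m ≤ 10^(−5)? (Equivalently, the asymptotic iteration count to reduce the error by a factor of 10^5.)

m = 98

spectrum of D⁻¹(L+U) = {cos(kπ/53) : 1≤k≤52}; ρ_J = cos(π/53) = 0.9982437.
√(1 − cos²(π/53)) = sin(π/53) ≈ 0.0592406.
Then 2/(1+√(1−ρ_J²)) = 2/(1+0.0592406); ω* = 2/1.0592406 = 1.8881451.
[ρ_SOR] ω* − 1 = 0.8881451.
5·ln10 = 11.5129; −ln(0.8881451) = 0.11862; m = ⌈11.5129/0.11862⌉ = ⌈97.057⌉ = 98.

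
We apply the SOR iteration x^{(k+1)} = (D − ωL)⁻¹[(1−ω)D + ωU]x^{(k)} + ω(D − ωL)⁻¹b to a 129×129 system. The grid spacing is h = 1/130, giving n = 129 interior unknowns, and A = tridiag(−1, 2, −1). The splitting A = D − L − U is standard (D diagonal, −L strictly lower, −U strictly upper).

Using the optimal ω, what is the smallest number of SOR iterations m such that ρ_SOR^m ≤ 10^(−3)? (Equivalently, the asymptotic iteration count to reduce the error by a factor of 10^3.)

m = 143

spectrum of D⁻¹(L+U) = {cos(kπ/130) : 1≤k≤129}; ρ_J = cos(π/130) = 0.9997080.
1 − cos²(π/130) = sin²(π/130) ⇒ √(1−ρ_J²) = sin(π/130) = 0.0241637.
[ω*] 2 ÷ (1 + 0.0241637) = 2 ÷ 1.0241637 = 1.9528128.
ρ(B_{ω*}) = ω*−1 = 0.9528128
Need (0.9528128)^m ≤ 10^(−3): m ≥ 3·ln10/|ln 0.9528128| = 6.90776/0.0483368 = 142.909 ⇒ m = 143.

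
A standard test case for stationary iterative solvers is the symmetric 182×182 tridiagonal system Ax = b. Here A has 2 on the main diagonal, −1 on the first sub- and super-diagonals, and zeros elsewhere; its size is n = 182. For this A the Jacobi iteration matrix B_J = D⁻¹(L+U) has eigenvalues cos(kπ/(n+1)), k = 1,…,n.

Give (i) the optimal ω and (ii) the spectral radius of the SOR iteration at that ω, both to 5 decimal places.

½·tridiag(1,0,1) at n=182: λ_k = cos(kπ/183); max |λ| at k=1 ⇒ ρ_J = cos(π/183) ≈ 0.99985.
root = sin(π/183) = 0.017166  (since 1−cos² = sin²).
ω* = 2 / (1 + 0.017166) = 2 / 1.017166 ≈ 1.96625.
At ω = 1.96625 every |λ(B_ω)| = ω−1, so ρ_SOR = 0.96625.

ω* = 1.96625, ρ_SOR = 0.96625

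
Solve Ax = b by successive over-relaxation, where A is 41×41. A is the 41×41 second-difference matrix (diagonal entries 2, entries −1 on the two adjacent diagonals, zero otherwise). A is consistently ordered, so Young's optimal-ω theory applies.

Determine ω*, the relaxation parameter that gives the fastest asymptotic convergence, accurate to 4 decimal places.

ω* = 1.8609

ρ_J = max_k |cos(kπ/42)| = cos(π/42) = 0.9972
1 − cos²(π/42) = sin²(π/42) ⇒ √(1−ρ_J²) = sin(π/42) = 0.07473.
ω* = 2 / (1 + 0.07473) = 2 / 1.07473 ≈ 1.8609.
ρ_SOR = ω* − 1 ≈ 0.8609.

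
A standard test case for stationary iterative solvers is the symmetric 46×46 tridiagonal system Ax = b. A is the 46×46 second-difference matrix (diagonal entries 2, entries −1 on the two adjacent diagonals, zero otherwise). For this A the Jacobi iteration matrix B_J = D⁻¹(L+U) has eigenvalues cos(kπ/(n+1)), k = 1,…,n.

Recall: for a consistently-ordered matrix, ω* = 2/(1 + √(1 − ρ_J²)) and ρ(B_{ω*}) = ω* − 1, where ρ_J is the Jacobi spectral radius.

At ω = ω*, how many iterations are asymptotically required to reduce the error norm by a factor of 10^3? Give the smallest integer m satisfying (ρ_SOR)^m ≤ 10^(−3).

m = 52

½·tridiag(1,0,1) at n=46: λ_k = cos(kπ/47); max |λ| at k=1 ⇒ ρ_J = cos(π/47) ≈ 0.9977669.
√(1−ρ_J²) = |sin(π/47)| = 0.0667926
ω* = 2/(1 + 0.0667926) = 2/1.0667926 = 1.8747787.
Hence ρ(B_{ω*}) = 1.8747787 − 1 = 0.8747787.
3·ln10 = 6.90776; −ln(0.8747787) = 0.133784; m = ⌈6.90776/0.133784⌉ = ⌈51.634⌉ = 52.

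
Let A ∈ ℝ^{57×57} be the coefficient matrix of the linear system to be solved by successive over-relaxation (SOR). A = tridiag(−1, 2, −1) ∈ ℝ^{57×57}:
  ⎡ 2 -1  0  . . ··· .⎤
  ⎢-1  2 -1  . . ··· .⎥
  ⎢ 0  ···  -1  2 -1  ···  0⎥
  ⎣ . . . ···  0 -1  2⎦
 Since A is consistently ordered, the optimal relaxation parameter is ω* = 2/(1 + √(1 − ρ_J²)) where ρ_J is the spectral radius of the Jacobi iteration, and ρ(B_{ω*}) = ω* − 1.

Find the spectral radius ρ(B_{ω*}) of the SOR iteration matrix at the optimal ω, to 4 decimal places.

ρ_J = max_k |cos(kπ/58)| = cos(π/58) = 0.9985
√(1 − cos²(π/58)) = sin(π/58) ≈ 0.05414.
So ω* = 2/1.05414 = 1.8973 (Young).
[ρ_SOR] ω* − 1 = 0.8973.

ρ_SOR = 0.8973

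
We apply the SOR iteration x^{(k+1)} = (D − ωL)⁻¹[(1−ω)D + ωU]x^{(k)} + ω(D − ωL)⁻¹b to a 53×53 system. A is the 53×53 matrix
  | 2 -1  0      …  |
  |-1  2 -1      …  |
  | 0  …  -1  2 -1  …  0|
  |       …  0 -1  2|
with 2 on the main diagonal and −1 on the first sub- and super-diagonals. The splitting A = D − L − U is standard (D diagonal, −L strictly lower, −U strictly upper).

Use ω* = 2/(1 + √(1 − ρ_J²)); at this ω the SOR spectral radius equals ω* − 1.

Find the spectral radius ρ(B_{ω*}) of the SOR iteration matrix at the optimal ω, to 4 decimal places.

B_J for the 53×53 system has eigenvalues cos(kπ/54); ρ_J = cos(π/54) = 0.9983.
√(1 − cos²(π/54)) = sin(π/54) ≈ 0.05814.
Then 2/(1+√(1−ρ_J²)) = 2/(1+0.05814); ω* = 2/1.05814 = 1.8901.
Hence ρ(B_{ω*}) = 1.8901 − 1 = 0.8901.

ρ_SOR = 0.8901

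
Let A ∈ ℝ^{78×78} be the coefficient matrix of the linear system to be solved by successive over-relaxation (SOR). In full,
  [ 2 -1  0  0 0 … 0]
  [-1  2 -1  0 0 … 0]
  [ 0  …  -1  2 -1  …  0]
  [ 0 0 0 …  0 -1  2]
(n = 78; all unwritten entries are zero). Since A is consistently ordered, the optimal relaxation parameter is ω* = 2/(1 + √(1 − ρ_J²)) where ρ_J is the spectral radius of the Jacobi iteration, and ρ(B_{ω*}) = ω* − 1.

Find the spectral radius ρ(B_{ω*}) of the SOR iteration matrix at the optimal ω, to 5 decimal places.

ρ_SOR = 0.92353

ρ_J = max_k |cos(kπ/79)| = cos(π/79) = 0.99921
√(1 − cos²(π/79)) = sin(π/79) ≈ 0.039757.
ω* = 2/(1 + 0.039757) = 2/1.039757 = 1.92353.
[ρ_SOR] ω* − 1 = 0.92353.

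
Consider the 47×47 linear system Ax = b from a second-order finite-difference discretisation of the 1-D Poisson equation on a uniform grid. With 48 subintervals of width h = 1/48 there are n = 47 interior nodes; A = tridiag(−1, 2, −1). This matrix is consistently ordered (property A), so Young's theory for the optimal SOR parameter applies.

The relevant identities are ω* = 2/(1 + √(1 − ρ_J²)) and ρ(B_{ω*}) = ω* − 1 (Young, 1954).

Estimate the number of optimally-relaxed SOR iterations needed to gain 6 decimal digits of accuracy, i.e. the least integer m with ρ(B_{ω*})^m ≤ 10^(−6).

½·tridiag(1,0,1) at n=47: λ_k = cos(kπ/48); max |λ| at k=1 ⇒ ρ_J = cos(π/48) ≈ 0.9978589.
√(1−ρ_J²) = |sin(π/48)| = 0.0654031
ω* = 2/(1+0.0654031) = 1.8772237
[ρ_SOR] ω* − 1 = 0.8772237.
m ≥ 6·ln10 / (−ln 0.8772237) = 105.467; smallest integer m = 106.

m = 106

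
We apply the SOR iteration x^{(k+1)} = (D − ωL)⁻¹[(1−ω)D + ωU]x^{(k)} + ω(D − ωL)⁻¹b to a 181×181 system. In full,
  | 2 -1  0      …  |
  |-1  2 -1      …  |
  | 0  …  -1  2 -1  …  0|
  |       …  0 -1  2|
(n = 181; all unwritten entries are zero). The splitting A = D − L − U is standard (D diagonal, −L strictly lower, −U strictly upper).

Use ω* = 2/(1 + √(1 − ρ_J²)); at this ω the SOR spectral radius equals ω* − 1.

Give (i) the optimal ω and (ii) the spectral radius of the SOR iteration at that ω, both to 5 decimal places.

B_J for the 181×181 system has eigenvalues cos(kπ/182); ρ_J = cos(π/182) = 0.99985.
√(1 − cos²(π/182)) = sin(π/182) ≈ 0.017261.
ω* = 2/(1+0.017261) = 1.96606
Hence ρ(B_{ω*}) = 1.96606 − 1 = 0.96606.

ω* = 1.96606, ρ_SOR = 0.96606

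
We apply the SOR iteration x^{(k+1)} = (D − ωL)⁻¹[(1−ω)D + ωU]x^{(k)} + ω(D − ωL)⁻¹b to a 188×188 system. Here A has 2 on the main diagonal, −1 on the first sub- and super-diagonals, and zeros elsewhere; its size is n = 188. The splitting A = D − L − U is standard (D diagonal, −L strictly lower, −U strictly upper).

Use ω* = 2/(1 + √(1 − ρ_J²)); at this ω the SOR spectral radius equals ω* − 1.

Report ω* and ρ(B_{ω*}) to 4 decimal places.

With n=188, ρ(Jacobi) = cos(π/189) = 0.9999.
root = sin(π/189) = 0.01662  (since 1−cos² = sin²).
ω* = 2/(1+0.01662) = 1.9673
Hence ρ(B_{ω*}) = 1.9673 − 1 = 0.9673.

ω* = 1.9673, ρ_SOR = 0.9673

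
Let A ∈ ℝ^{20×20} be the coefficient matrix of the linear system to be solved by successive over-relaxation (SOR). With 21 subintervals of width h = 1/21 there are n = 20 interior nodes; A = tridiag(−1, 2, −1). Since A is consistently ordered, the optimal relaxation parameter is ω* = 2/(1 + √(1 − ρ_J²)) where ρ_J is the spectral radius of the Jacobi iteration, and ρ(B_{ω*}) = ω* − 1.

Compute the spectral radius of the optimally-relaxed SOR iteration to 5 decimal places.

ρ_SOR = 0.74058

n=20: λ(B_J) = 1 − λ(A)/2 = cos(kπ/21); k=1 gives ρ_J = 0.98883.
root = sin(π/21) = 0.149042  (since 1−cos² = sin²).
ω* = 2 / (1 + 0.149042) = 2 / 1.149042 ≈ 1.74058.
[ρ_SOR] ω* − 1 = 0.74058.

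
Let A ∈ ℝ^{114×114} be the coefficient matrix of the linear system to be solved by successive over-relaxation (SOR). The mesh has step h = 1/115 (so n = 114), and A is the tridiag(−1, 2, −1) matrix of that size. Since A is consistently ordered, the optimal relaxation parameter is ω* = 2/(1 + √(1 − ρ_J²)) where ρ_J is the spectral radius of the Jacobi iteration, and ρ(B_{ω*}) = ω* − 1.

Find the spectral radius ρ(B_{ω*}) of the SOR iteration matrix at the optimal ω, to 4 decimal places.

ρ_SOR = 0.9468

With n=114, ρ(Jacobi) = cos(π/115) = 0.9996.
root = sin(π/115) = 0.02731  (since 1−cos² = sin²).
ω* = 2 / (1 + 0.02731) = 2 / 1.02731 ≈ 1.9468.
ρ(B_{ω*}) = ω*−1 = 0.9468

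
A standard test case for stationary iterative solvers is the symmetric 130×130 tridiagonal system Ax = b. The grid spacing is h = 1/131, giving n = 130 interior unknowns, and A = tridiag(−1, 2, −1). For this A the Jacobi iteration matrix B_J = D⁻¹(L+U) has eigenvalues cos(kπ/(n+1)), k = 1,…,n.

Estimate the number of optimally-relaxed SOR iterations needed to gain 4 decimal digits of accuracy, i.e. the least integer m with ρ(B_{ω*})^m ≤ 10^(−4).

ρ_J = max_k |cos(kπ/131)| = cos(π/131) = 0.9997125
root = sin(π/131) = 0.0239793  (since 1−cos² = sin²).
ω* = 2/(1 + 0.0239793) = 2/1.0239793 = 1.9531645.
[ρ_SOR] ω* − 1 = 0.9531645.
(0.9531645)^m ≤ 10^{−4}  ⇒  m·ln(0.9531645) ≤ −4·ln10  ⇒  m ≥ 192.011  ⇒  m = 193

m = 193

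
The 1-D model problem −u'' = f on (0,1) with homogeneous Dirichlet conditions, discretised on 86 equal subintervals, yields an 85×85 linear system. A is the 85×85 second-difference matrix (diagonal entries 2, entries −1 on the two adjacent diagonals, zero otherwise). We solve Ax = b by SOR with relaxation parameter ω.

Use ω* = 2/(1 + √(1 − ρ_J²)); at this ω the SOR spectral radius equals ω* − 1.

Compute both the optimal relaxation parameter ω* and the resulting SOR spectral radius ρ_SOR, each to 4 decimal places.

ω* = 1.9295, ρ_SOR = 0.9295

With n=85, ρ(Jacobi) = cos(π/86) = 0.9993.
root = sin(π/86) = 0.03652  (since 1−cos² = sin²).
[ω*] 2 ÷ (1 + 0.03652) = 2 ÷ 1.03652 = 1.9295.
Hence ρ(B_{ω*}) = 1.9295 − 1 = 0.9295.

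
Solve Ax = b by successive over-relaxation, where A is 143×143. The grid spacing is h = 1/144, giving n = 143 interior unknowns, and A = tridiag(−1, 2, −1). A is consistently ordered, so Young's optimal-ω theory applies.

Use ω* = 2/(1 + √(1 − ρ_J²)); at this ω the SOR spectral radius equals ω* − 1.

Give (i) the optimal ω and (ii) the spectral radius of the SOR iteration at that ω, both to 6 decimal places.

ω* = 1.957302, ρ_SOR = 0.957302

[ρ_J] n=143: ρ(B_J) = cos(π/(n+1)) = cos(π/144) = 0.999762.
1 − cos²(π/144) = sin²(π/144) ⇒ √(1−ρ_J²) = sin(π/144) = 0.0218149.
ω* = 2/(1+0.0218149) = 1.957302
ρ_SOR = ω* − 1 ≈ 0.957302.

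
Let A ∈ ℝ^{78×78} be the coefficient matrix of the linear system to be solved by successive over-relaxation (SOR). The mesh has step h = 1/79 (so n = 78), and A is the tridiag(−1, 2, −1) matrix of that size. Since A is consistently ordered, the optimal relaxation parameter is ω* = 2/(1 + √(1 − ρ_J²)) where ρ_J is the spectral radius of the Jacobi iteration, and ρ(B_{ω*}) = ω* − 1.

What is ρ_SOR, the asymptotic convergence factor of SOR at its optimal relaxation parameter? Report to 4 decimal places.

[ρ_J] n=78: ρ(B_J) = cos(π/(n+1)) = cos(π/79) = 0.9992.
√(1 − cos²(π/79)) = sin(π/79) ≈ 0.03976.
[ω*] 2 ÷ (1 + 0.03976) = 2 ÷ 1.03976 = 1.9235.
Hence ρ(B_{ω*}) = 1.9235 − 1 = 0.9235.

ρ_SOR = 0.9235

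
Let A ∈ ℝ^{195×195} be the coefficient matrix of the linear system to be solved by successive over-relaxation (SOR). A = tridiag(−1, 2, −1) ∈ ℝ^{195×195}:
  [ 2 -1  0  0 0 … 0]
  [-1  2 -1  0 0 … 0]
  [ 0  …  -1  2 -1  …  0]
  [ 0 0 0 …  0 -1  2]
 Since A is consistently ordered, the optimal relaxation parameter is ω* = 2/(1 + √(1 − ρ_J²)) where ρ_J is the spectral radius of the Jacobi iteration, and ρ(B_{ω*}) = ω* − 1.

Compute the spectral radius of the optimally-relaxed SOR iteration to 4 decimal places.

ρ_SOR = 0.9684

[ρ_J] n=195: ρ(B_J) = cos(π/(n+1)) = cos(π/196) = 0.9999.
root = sin(π/196) = 0.01603  (since 1−cos² = sin²).
ω* = 2 / (1 + 0.01603) = 2 / 1.01603 ≈ 1.9684.
ρ(B_{ω*}) = ω*−1 = 0.9684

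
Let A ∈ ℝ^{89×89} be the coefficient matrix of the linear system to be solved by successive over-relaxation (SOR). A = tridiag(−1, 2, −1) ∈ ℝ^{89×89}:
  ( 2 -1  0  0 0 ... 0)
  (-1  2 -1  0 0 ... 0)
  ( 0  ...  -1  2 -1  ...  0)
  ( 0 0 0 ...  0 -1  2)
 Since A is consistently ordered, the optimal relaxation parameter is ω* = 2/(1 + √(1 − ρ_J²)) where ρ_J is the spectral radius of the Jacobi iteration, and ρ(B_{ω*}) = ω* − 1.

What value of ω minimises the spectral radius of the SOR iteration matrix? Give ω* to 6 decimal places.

n=89: λ(B_J) = 1 − λ(A)/2 = cos(kπ/90); k=1 gives ρ_J = 0.999391.
root = sin(π/90) = 0.0348995  (since 1−cos² = sin²).
Then 2/(1+√(1−ρ_J²)) = 2/(1+0.0348995); ω* = 2/1.0348995 = 1.932555.
ρ_SOR = ω* − 1 ≈ 0.932555.

ω* = 1.932555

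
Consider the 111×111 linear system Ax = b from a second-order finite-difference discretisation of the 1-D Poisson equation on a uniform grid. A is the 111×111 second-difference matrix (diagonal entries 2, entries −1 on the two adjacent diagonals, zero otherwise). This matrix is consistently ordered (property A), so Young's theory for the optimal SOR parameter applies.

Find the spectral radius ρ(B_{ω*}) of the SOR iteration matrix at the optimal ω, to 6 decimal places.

[ρ_J] n=111: ρ(B_J) = cos(π/(n+1)) = cos(π/112) = 0.999607.
root = sin(π/112) = 0.0280463  (since 1−cos² = sin²).
Then 2/(1+√(1−ρ_J²)) = 2/(1+0.0280463); ω* = 2/1.0280463 = 1.945438.
ρ(B_{ω*}) = ω*−1 = 0.945438

ρ_SOR = 0.945438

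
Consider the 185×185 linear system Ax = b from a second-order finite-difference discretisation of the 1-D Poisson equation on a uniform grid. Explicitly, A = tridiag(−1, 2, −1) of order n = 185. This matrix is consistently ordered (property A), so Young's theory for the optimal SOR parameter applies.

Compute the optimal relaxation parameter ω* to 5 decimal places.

spectrum of D⁻¹(L+U) = {cos(kπ/186) : 1≤k≤185}; ρ_J = cos(π/186) = 0.99986.
1 − cos²(π/186) = sin²(π/186) ⇒ √(1−ρ_J²) = sin(π/186) = 0.016889.
ω* = 2/(1+0.016889) = 1.96678
At ω = 1.96678 every |λ(B_ω)| = ω−1, so ρ_SOR = 0.96678.

ω* = 1.96678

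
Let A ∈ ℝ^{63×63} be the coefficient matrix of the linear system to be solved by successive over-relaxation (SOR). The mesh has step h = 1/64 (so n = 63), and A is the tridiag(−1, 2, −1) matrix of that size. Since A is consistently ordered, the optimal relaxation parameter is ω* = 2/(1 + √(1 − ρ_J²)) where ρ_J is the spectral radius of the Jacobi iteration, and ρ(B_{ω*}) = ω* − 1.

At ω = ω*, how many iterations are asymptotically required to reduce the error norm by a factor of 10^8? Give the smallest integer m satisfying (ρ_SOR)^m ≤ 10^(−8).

m = 188

With n=63, ρ(Jacobi) = cos(π/64) = 0.9987955.
√(1 − cos²(π/64)) = sin(π/64) ≈ 0.0490677.
[ω*] 2 ÷ (1 + 0.0490677) = 2 ÷ 1.0490677 = 1.9064547.
ρ(B_{ω*}) = ω*−1 = 0.9064547
8·ln10 = 18.4207; −ln(0.9064547) = 0.0982142; m = ⌈18.4207/0.0982142⌉ = ⌈187.556⌉ = 188.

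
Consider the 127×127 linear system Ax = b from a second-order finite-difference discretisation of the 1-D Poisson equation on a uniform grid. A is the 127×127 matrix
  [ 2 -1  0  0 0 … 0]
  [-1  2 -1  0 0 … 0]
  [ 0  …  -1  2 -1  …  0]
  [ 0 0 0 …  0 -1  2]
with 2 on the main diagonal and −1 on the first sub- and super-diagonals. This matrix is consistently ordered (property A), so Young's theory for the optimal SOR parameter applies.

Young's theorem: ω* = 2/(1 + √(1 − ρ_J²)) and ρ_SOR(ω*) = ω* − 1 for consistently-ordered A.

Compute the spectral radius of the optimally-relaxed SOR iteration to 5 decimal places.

ρ_SOR = 0.95209

B_J for the 127×127 system has eigenvalues cos(kπ/128); ρ_J = cos(π/128) = 0.99970.
1 − cos²(π/128) = sin²(π/128) ⇒ √(1−ρ_J²) = sin(π/128) = 0.024541.
ω* = 2/(1+0.024541) = 1.95209
Hence ρ(B_{ω*}) = 1.95209 − 1 = 0.95209.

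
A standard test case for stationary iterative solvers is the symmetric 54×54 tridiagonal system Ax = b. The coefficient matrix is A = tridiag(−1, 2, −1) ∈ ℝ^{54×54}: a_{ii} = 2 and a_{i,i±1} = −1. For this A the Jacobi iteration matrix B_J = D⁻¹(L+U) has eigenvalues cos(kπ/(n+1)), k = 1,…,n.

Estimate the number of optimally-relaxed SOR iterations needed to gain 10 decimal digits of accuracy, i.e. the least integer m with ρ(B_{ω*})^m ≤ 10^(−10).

m = 202

ρ_J = max_k |cos(kπ/55)| = cos(π/55) = 0.9983691
√(1 − cos²(π/55)) = sin(π/55) ≈ 0.0570888.
Then 2/(1+√(1−ρ_J²)) = 2/(1+0.0570888); ω* = 2/1.0570888 = 1.8919886.
ρ_SOR = ω* − 1 = 1.8919886 − 1 = 0.8919886.
(0.8919886)^m ≤ 10^{−10}  ⇒  m·ln(0.8919886) ≤ −10·ln10  ⇒  m ≥ 201.448  ⇒  m = 202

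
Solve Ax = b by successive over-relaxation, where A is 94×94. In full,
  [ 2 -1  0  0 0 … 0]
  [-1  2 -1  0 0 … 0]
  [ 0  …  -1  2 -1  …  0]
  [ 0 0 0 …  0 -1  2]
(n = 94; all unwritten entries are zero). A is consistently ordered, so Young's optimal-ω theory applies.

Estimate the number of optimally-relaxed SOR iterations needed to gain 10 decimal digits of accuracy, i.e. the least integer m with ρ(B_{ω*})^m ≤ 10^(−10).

m = 349

½·tridiag(1,0,1) at n=94: λ_k = cos(kπ/95); max |λ| at k=1 ⇒ ρ_J = cos(π/95) ≈ 0.9994533.
√(1−ρ_J²) = |sin(π/95)| = 0.0330634
ω* = 2/(1 + 0.0330634) = 2/1.0330634 = 1.9359896.
ρ_SOR = ω* − 1 ≈ 0.9359896.
Need (0.9359896)^m ≤ 10^(−10): m ≥ 10·ln10/|ln 0.9359896| = 23.0259/0.0661509 = 348.081 ⇒ m = 349.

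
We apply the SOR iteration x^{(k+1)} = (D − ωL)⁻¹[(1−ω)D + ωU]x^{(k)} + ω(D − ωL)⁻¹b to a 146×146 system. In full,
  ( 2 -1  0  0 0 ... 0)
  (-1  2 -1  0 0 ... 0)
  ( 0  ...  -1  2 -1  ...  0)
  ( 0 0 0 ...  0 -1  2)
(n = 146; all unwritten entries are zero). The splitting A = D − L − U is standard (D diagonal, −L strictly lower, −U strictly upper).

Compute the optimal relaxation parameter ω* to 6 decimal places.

ρ_J = max_k |cos(kπ/147)| = cos(π/147) = 0.999772
1 − cos²(π/147) = sin²(π/147) ⇒ √(1−ρ_J²) = sin(π/147) = 0.0213698.
[ω*] 2 ÷ (1 + 0.0213698) = 2 ÷ 1.0213698 = 1.958155.
At ω = 1.958155 every |λ(B_ω)| = ω−1, so ρ_SOR = 0.958155.

ω* = 1.958155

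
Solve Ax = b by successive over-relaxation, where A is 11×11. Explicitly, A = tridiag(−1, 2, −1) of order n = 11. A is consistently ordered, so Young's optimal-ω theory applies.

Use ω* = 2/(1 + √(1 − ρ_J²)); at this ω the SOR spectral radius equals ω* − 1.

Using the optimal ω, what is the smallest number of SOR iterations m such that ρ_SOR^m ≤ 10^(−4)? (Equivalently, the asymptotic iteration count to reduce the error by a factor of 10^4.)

m = 18

½·tridiag(1,0,1) at n=11: λ_k = cos(kπ/12); max |λ| at k=1 ⇒ ρ_J = cos(π/12) ≈ 0.9659258.
√(1−ρ_J²) simplifies to sin(π/12) = 0.2588190.
So ω* = 2/1.2588190 = 1.5887908 (Young).
ρ_SOR = ω* − 1 ≈ 0.5887908.
4·ln10 = 9.21034; −ln(0.5887908) = 0.529684; m = ⌈9.21034/0.529684⌉ = ⌈17.388⌉ = 18.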